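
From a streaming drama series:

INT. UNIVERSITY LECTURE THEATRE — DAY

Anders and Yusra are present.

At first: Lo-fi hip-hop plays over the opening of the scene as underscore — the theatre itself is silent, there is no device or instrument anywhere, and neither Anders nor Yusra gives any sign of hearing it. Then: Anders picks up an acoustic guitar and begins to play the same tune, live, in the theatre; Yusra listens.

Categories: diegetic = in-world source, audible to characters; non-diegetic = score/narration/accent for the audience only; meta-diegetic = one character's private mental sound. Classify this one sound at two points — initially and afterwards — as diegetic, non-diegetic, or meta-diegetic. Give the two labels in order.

Initially: no in-world source exists and no character can hear it — underscore → non-diegetic.
Afterwards: an acoustic guitar is now a real source in the story world and the characters hear it → diegetic.

non-diegetic, diegetic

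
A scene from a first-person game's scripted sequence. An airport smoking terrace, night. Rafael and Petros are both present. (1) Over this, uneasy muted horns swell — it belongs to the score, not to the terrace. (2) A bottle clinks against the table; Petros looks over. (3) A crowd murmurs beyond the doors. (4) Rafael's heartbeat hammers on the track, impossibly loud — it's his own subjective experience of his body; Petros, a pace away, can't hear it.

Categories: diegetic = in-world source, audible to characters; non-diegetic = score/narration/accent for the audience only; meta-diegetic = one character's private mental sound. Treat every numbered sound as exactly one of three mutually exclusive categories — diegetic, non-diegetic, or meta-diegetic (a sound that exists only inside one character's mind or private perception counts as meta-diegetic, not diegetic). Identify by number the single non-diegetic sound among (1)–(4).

(1) it has no source in the story world and no character can hear it — it's underscore → non-diegetic.
Sound (2): the sound comes from a bottle physically present in the location, so diegetic.
(3) is diegetic: ambient/room sound belonging to the story's physical space.
(4) a subjective body sound — Rafael's private perception, inaudible to Petros → meta-diegetic.
Only (1) is non-diegetic.

1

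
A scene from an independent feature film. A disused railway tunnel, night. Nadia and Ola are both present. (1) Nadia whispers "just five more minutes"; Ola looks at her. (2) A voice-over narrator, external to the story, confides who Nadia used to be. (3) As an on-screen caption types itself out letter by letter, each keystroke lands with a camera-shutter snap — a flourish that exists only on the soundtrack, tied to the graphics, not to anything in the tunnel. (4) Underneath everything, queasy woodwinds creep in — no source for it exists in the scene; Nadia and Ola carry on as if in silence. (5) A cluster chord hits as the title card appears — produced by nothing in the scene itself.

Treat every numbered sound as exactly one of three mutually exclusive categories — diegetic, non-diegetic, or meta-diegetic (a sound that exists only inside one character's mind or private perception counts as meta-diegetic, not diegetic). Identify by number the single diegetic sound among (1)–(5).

1

(1) on-screen dialogue — Nadia speaks and Ola is there to hear → diegetic.
Sound (2): commentary laid over the scene from outside the fiction, so non-diegetic.
(3) sound married to a title/caption — outside the diegesis by definition → non-diegetic.
Sound (4): it has no source in the story world and no character can hear it — it's underscore, so non-diegetic.
(5) is non-diegetic: nothing in the scene produces it; it's an accent added for the audience.
Only (1) is diegetic.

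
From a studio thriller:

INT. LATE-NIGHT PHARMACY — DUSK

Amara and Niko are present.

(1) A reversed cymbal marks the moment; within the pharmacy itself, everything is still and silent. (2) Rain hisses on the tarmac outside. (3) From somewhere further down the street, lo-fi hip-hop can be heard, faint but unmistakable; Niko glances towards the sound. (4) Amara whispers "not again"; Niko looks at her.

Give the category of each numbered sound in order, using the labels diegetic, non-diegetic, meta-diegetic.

non-diegetic, diegetic, diegetic, diegetic

(1) is non-diegetic: an editorial stinger — it belongs to the cut, not the story world.
Sound (2): ambient/room sound belonging to the story's physical space, so diegetic.
Sound (3): off-screen diegetic: the source is out of frame but still in the story's space, so diegetic.
(4) Amara is a character speaking aloud in the scene → diegetic.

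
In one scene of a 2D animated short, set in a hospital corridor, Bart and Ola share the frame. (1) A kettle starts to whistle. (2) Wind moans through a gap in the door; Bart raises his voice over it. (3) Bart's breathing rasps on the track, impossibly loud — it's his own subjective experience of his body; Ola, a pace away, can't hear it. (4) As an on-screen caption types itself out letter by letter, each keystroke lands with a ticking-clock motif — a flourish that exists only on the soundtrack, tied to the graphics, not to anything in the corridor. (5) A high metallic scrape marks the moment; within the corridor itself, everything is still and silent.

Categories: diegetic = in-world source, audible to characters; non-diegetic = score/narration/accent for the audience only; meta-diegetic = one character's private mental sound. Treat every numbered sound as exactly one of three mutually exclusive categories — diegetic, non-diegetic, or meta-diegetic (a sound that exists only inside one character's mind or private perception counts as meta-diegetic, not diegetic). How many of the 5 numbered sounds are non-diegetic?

(1) the sound comes from a kettle physically present in the location → diegetic.
Sound (2): wind is part of the location's real environment, so diegetic.
Sound (3): point-of-audition from inside Bart's body; not a sound in the room, so meta-diegetic.
(4) it accompanies on-screen graphics, not anything inside the story world → non-diegetic.
(5) it's a sound-design accent with no in-world source; no one in the scene can hear it → non-diegetic.
So 2 of the 5 are non-diegetic: (4), (5).

2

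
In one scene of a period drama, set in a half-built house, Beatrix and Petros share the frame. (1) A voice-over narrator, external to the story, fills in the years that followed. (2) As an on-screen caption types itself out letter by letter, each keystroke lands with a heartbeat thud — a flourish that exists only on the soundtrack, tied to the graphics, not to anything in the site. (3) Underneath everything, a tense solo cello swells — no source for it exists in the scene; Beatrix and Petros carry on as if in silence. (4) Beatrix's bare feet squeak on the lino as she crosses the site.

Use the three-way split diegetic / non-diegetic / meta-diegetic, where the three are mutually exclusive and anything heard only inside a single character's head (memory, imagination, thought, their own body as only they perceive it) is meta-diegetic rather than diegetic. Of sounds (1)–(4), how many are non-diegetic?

3

Sound (1): external voice-over — not a character, not heard by anyone in the scene, so non-diegetic.
Sound (2): the caption isn't part of the story world, so neither is the sound tied to it, so non-diegetic.
(3) is non-diegetic: it has no source in the story world and no character can hear it — it's underscore.
(4) is diegetic: a character's body making contact with the set — an in-world sound.
Non-diegetic: (1), (2), (3) — that's 3.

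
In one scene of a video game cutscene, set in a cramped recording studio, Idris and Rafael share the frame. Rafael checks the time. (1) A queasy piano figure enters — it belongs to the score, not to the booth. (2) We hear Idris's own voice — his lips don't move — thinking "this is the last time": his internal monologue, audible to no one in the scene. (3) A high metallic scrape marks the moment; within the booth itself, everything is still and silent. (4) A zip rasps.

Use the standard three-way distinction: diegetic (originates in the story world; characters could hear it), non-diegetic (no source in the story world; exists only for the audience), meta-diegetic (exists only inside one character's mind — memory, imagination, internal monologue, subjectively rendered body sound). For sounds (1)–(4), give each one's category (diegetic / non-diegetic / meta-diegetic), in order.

(1) nothing in the booth produces it and the characters don't hear it — pure soundtrack → non-diegetic.
(2) is meta-diegetic: it's Idris's unspoken thought, heard only by the audience via his subjectivity.
(3) an editorial stinger — it belongs to the cut, not the story world → non-diegetic.
Sound (4): an in-world source (a zip); characters could hear it, so diegetic.

non-diegetic, meta-diegetic, non-diegetic, diegetic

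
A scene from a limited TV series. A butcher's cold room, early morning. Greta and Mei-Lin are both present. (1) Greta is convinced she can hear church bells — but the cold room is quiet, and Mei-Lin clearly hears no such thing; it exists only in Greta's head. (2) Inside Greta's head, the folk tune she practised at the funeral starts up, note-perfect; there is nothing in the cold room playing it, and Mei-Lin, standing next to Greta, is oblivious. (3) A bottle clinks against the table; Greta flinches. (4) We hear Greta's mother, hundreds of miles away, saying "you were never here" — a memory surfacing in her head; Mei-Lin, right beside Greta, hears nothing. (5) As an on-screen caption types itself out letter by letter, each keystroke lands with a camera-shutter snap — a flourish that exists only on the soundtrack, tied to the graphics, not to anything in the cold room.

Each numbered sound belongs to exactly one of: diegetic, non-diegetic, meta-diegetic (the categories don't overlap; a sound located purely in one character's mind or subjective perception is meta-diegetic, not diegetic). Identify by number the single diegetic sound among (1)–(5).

3

Sound (1): Greta alone 'hears' it — an imagined sound, not present in the space, so meta-diegetic.
(2) the music is a memory playing inside Greta's mind alone; no real-world source, Mei-Lin can't hear it → meta-diegetic.
(3) an in-world source (a bottle); characters could hear it → diegetic.
(4) is meta-diegetic: a remembered line, private to Greta — not present in the room, not audible to Mei-Lin.
Sound (5): the caption isn't part of the story world, so neither is the sound tied to it, so non-diegetic.
Only (3) is diegetic.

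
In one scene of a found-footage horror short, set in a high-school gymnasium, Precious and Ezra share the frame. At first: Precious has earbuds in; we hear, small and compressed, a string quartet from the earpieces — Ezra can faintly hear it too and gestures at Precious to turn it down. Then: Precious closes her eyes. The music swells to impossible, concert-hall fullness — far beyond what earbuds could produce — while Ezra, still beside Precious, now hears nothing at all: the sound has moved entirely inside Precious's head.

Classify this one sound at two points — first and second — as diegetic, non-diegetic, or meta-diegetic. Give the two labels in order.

diegetic, meta-diegetic

First: the earbuds are a physical source both characters can hear → diegetic.
Second: the music now exists only as Precious's subjective experience; Ezra can no longer hear it → meta-diegetic.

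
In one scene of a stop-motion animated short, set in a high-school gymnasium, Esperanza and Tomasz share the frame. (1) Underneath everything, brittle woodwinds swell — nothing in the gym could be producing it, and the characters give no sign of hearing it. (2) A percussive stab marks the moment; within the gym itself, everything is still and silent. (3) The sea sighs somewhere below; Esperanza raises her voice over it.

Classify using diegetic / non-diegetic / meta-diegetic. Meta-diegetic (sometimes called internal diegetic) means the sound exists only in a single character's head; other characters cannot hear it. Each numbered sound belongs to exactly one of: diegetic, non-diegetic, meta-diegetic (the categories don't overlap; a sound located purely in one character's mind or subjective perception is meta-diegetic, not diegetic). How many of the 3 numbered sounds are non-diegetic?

2

Sound (1): score with no on-screen or off-screen source; it exists for the audience alone, so non-diegetic.
(2) an editorial stinger — it belongs to the cut, not the story world → non-diegetic.
Sound (3): ambient/room sound belonging to the story's physical space, so diegetic.
So 2 of the 3 are non-diegetic: (1), (2).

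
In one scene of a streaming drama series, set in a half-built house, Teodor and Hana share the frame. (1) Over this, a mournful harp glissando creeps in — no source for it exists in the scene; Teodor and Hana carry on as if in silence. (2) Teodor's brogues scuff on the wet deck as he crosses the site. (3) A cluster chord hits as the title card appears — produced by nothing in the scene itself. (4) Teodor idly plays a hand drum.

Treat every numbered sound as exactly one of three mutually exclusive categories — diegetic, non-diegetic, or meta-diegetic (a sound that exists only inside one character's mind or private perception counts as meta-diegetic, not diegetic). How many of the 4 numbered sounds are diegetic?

2

(1) is non-diegetic: nothing in the site produces it and the characters don't hear it — pure soundtrack.
Sound (2): a character's body making contact with the set — an in-world sound, so diegetic.
Sound (3): an editorial stinger — it belongs to the cut, not the story world, so non-diegetic.
Sound (4): Teodor is producing the music live, in the story world, so diegetic.
So 2 of the 4 are diegetic: (2), (4).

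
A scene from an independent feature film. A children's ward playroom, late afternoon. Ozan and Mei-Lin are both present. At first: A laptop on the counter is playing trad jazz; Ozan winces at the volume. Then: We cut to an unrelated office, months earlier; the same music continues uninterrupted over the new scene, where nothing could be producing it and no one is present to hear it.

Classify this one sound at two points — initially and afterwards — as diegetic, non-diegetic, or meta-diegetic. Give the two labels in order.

Initially: a laptop is a real in-scene source and Ozan reacts to it → diegetic.
Afterwards: there is no longer any in-world source and no one can hear it — it has become underscore → non-diegetic.

diegetic, non-diegetic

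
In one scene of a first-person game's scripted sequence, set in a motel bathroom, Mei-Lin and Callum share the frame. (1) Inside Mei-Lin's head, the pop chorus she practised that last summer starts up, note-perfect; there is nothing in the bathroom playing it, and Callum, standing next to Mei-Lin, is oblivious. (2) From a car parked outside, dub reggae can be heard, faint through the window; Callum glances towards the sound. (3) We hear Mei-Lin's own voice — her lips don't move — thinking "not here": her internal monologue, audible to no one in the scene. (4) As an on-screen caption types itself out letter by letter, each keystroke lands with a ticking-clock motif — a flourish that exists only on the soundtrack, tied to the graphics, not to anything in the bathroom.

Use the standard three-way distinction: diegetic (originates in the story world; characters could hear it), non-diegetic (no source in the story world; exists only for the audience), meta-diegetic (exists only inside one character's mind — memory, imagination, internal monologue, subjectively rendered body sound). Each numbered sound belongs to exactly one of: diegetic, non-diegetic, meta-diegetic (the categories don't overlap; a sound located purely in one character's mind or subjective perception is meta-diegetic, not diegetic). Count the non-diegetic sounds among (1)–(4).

(1) is meta-diegetic: remembered music, private to Mei-Lin — Callum is oblivious because it isn't in the room.
(2) is diegetic: it's coming from a car parked outside — a location within the story world — and Callum reacts.
(3) is meta-diegetic: Mei-Lin's thought-voice: a private mental sound no other character can hear.
(4) is non-diegetic: the caption isn't part of the story world, so neither is the sound tied to it.
So 1 of the 4 is non-diegetic: (4).

1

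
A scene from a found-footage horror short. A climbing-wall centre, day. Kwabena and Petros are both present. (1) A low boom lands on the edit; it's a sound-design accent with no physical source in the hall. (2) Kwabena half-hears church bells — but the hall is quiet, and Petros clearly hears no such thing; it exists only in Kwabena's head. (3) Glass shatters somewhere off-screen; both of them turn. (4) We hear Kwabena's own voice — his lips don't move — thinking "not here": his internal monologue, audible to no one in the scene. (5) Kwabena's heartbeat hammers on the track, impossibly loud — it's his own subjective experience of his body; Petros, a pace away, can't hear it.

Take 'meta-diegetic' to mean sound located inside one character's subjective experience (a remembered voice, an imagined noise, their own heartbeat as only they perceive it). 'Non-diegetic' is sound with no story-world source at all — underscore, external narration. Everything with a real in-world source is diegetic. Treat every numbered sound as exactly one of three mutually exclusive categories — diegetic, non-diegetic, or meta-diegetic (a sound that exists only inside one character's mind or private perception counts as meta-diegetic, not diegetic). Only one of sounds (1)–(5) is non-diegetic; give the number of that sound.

1

(1) is non-diegetic: it's a sound-design accent with no in-world source; no one in the scene can hear it.
(2) is meta-diegetic: the sound is imagined by Kwabena; nothing in the story world is producing it and Petros can't hear it.
(3) is diegetic: an in-world source (glass); characters could hear it.
Sound (4): it's Kwabena's unspoken thought, heard only by the audience via his subjectivity, so meta-diegetic.
Sound (5): it's Kwabena's internal bodily sensation rendered as sound; only Kwabena 'hears' it, so meta-diegetic.
Only (1) is non-diegetic.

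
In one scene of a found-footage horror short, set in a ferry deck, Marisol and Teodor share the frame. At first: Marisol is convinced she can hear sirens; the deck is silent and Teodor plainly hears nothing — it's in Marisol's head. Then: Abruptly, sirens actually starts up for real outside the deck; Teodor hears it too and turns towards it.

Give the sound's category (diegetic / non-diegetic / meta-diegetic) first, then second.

meta-diegetic, diegetic

First: only Marisol 'hears' it — imagined, in her mind → meta-diegetic.
Second: now there's a real external source and Teodor hears it too — in the story world → diegetic.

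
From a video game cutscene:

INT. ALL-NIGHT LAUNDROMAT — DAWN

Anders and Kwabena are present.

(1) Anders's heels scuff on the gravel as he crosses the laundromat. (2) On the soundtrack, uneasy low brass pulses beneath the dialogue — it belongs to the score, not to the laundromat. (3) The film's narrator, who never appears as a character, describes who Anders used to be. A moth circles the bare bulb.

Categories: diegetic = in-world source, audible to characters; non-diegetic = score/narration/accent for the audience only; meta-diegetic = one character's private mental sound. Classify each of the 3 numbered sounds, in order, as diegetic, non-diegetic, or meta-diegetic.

diegetic, non-diegetic, non-diegetic

Sound (1): a character's body making contact with the set — an in-world sound, so diegetic.
Sound (2): nothing in the laundromat produces it and the characters don't hear it — pure soundtrack, so non-diegetic.
Sound (3): the narrator exists outside the story world, addressing only the audience, so non-diegetic.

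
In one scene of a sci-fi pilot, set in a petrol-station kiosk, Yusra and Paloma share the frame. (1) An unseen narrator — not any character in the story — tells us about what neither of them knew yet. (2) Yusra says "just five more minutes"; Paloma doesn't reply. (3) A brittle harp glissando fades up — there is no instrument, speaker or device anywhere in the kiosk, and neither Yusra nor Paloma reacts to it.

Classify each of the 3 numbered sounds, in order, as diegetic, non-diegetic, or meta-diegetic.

(1) commentary laid over the scene from outside the fiction → non-diegetic.
(2) is diegetic: spoken by a character present in the story world.
(3) nothing in the kiosk produces it and the characters don't hear it — pure soundtrack → non-diegetic.

non-diegetic, diegetic, non-diegetic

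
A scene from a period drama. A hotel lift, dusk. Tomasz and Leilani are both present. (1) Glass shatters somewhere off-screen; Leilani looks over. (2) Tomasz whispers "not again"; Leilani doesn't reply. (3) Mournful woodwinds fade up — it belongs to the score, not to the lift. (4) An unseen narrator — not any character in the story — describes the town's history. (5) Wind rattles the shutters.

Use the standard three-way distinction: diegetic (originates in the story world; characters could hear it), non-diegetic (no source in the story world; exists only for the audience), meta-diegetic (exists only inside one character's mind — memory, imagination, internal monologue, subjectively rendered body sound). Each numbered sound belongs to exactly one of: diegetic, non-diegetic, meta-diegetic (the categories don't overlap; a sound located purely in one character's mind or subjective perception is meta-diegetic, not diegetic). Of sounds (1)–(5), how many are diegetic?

(1) is diegetic: the sound comes from glass physically present in the location.
Sound (2): spoken by a character present in the story world, so diegetic.
(3) it has no source in the story world and no character can hear it — it's underscore → non-diegetic.
(4) is non-diegetic: external voice-over — not a character, not heard by anyone in the scene.
(5) is diegetic: it's the actual ambient sound of the location.
So 3 of the 5 are diegetic: (1), (2), (5).

3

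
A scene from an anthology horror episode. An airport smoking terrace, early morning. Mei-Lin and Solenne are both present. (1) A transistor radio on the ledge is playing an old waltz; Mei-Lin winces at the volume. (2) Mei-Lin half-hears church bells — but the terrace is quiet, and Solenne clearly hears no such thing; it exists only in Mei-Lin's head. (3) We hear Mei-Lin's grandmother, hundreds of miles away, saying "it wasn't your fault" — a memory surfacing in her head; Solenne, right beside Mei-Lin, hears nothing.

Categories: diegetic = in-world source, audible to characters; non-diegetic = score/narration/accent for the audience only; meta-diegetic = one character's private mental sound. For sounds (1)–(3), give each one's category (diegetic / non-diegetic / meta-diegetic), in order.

Sound (1): source music from a transistor radio, which exists in the story world, so diegetic.
(2) the sound is imagined by Mei-Lin; nothing in the story world is producing it and Solenne can't hear it → meta-diegetic.
(3) is meta-diegetic: a remembered line, private to Mei-Lin — not present in the room, not audible to Solenne.

diegetic, meta-diegetic, meta-diegetic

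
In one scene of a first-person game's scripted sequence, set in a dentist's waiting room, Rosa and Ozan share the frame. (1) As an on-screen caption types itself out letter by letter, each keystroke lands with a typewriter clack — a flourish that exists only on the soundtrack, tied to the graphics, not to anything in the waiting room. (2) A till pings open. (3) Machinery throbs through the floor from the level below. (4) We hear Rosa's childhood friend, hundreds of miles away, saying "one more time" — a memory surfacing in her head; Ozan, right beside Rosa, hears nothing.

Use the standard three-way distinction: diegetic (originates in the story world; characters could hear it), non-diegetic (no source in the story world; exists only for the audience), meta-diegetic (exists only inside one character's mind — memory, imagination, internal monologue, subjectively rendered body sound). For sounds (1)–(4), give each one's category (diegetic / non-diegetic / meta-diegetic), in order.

non-diegetic, diegetic, diegetic, meta-diegetic

(1) is non-diegetic: it accompanies on-screen graphics, not anything inside the story world.
(2) an in-world source (a till); characters could hear it → diegetic.
(3) is diegetic: ambient/room sound belonging to the story's physical space.
(4) is meta-diegetic: the voice is a memory playing only inside Rosa's mind; Ozan can't hear it.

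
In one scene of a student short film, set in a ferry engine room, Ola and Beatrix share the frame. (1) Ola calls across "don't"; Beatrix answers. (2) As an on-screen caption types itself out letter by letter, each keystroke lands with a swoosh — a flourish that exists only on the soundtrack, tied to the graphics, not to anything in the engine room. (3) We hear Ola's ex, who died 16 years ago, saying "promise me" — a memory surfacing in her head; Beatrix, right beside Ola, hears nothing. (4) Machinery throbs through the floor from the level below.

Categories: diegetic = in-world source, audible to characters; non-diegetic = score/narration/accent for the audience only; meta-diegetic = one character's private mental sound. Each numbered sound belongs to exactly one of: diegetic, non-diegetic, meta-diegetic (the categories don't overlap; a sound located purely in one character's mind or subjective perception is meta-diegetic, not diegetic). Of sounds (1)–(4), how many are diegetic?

2

(1) is diegetic: on-screen dialogue — Ola speaks and Beatrix is there to hear.
(2) it accompanies on-screen graphics, not anything inside the story world → non-diegetic.
Sound (3): a remembered line, private to Ola — not present in the room, not audible to Beatrix, so meta-diegetic.
(4) is diegetic: it's the actual ambient sound of the location.
So 2 of the 4 are diegetic: (1), (4).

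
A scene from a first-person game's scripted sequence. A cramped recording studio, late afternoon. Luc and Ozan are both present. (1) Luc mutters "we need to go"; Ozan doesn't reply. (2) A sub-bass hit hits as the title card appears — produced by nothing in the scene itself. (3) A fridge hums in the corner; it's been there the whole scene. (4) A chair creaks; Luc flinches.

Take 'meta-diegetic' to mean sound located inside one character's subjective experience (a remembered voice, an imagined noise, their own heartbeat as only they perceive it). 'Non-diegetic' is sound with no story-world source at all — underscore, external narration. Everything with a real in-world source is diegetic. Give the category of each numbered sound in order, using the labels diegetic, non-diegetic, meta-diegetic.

Sound (1): spoken by a character present in the story world, so diegetic.
(2) nothing in the scene produces it; it's an accent added for the audience → non-diegetic.
Sound (3): ambient/room sound belonging to the story's physical space, so diegetic.
Sound (4): an in-world source (a chair); characters could hear it, so diegetic.

diegetic, non-diegetic, diegetic, diegetic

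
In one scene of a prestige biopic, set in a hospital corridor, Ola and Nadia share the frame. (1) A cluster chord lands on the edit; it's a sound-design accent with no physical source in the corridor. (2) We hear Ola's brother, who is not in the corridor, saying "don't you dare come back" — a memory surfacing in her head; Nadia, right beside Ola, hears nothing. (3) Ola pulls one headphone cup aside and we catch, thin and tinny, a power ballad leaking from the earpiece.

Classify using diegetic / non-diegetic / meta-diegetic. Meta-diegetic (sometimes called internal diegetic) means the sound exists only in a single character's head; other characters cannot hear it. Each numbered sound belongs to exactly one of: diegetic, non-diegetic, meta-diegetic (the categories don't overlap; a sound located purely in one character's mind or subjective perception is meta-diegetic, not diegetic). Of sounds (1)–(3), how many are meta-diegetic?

1

(1) an editorial stinger — it belongs to the cut, not the story world → non-diegetic.
(2) the voice is a memory playing only inside Ola's mind; Nadia can't hear it → meta-diegetic.
(3) the earpiece is a real device on Ola's head — source music → diegetic.
So 1 of the 3 is meta-diegetic: (2).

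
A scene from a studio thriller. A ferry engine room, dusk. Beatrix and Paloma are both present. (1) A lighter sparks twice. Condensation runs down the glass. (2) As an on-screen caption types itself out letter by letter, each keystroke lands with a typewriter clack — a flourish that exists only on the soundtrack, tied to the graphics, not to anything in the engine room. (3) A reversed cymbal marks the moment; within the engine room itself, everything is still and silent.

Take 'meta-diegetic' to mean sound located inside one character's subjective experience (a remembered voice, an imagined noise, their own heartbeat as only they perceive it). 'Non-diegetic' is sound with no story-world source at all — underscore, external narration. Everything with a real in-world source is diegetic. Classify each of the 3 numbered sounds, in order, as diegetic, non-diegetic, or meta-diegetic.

diegetic, non-diegetic, non-diegetic

Sound (1): an in-world source (a lighter); characters could hear it, so diegetic.
(2) is non-diegetic: it accompanies on-screen graphics, not anything inside the story world.
(3) is non-diegetic: it's a sound-design accent with no in-world source; no one in the scene can hear it.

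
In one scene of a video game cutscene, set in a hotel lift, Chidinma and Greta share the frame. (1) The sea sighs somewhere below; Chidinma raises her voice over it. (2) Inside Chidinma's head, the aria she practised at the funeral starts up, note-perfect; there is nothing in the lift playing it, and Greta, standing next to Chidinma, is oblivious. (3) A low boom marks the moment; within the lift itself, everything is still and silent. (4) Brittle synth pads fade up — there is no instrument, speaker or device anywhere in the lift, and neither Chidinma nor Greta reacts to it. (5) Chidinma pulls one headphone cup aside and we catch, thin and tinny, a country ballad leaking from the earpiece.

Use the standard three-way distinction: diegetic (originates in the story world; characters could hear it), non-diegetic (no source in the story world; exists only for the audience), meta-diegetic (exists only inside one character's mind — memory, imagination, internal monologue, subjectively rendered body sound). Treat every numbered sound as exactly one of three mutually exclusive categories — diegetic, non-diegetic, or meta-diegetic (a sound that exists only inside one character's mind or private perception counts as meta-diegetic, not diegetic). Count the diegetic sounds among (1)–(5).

2

(1) is diegetic: ambient/room sound belonging to the story's physical space.
(2) is meta-diegetic: remembered music, private to Chidinma — Greta is oblivious because it isn't in the room.
(3) nothing in the scene produces it; it's an accent added for the audience → non-diegetic.
Sound (4): nothing in the lift produces it and the characters don't hear it — pure soundtrack, so non-diegetic.
(5) the earpiece is a real device on Chidinma's head — source music → diegetic.
Diegetic: (1), (5) — that's 2.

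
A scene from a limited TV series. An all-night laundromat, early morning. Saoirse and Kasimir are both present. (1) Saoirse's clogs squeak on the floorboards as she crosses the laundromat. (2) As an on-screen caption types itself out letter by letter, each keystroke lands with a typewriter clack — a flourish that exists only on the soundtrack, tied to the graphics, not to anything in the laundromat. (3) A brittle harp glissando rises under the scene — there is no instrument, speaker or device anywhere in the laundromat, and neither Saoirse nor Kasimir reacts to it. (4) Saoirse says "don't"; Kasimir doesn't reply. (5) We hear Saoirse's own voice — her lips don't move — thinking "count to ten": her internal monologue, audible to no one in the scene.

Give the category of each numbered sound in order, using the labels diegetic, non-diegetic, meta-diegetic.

Sound (1): a character's body making contact with the set — an in-world sound, so diegetic.
Sound (2): it accompanies on-screen graphics, not anything inside the story world, so non-diegetic.
(3) is non-diegetic: nothing in the laundromat produces it and the characters don't hear it — pure soundtrack.
Sound (4): Saoirse is a character speaking aloud in the scene, so diegetic.
(5) it's Saoirse's unspoken thought, heard only by the audience via her subjectivity → meta-diegetic.

diegetic, non-diegetic, non-diegetic, diegetic, meta-diegetic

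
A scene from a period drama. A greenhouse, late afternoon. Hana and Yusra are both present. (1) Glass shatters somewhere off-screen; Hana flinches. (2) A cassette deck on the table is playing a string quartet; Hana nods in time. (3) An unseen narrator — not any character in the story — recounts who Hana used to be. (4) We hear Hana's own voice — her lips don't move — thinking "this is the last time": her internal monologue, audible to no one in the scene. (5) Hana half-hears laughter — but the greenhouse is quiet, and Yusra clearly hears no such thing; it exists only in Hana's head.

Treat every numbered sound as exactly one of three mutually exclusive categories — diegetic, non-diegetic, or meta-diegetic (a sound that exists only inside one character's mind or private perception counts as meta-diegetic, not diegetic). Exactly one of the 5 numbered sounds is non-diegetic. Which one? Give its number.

Sound (1): glass is a real object/event in the scene's world, so diegetic.
(2) source music from a cassette deck, which exists in the story world → diegetic.
(3) is non-diegetic: the narrator exists outside the story world, addressing only the audience.
(4) is meta-diegetic: internal monologue — inside Hana's mind, not spoken into the scene.
(5) the sound is imagined by Hana; nothing in the story world is producing it and Yusra can't hear it → meta-diegetic.
Only (3) is non-diegetic.

3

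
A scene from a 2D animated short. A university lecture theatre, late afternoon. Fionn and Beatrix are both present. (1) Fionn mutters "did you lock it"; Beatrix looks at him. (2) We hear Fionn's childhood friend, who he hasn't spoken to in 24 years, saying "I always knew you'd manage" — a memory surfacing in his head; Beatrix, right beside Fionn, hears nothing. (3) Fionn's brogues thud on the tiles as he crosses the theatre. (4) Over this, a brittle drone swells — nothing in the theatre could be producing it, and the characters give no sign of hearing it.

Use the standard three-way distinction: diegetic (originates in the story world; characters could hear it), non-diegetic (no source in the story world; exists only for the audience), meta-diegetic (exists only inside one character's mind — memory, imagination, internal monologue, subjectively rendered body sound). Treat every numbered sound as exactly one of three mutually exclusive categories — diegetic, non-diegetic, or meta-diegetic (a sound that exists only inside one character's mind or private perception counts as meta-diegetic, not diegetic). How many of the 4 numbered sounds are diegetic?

2

(1) Fionn is a character speaking aloud in the scene → diegetic.
(2) is meta-diegetic: the voice is a memory playing only inside Fionn's mind; Beatrix can't hear it.
Sound (3): a character's body making contact with the set — an in-world sound, so diegetic.
(4) is non-diegetic: nothing in the theatre produces it and the characters don't hear it — pure soundtrack.
Diegetic: (1), (3) — that's 2.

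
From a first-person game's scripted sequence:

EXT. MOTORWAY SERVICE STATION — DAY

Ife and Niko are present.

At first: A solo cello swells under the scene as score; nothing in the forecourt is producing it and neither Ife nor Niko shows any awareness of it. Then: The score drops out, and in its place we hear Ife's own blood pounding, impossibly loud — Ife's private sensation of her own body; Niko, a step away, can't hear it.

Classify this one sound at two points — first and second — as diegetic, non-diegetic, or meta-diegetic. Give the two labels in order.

First: underscore with no in-world source, inaudible to the characters → non-diegetic.
Second: the body sound is Ife's subjective perception alone — Niko can't hear it → meta-diegetic.

non-diegetic, meta-diegetic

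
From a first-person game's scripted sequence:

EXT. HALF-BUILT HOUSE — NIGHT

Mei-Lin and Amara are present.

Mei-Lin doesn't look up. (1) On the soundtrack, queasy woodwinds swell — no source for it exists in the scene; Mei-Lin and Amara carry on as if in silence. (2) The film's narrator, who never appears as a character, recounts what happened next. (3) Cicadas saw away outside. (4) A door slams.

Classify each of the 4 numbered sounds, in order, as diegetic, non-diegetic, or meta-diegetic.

(1) nothing in the site produces it and the characters don't hear it — pure soundtrack → non-diegetic.
(2) commentary laid over the scene from outside the fiction → non-diegetic.
(3) is diegetic: ambient/room sound belonging to the story's physical space.
(4) a door is a real object/event in the scene's world → diegetic.

non-diegetic, non-diegetic, diegetic, diegetic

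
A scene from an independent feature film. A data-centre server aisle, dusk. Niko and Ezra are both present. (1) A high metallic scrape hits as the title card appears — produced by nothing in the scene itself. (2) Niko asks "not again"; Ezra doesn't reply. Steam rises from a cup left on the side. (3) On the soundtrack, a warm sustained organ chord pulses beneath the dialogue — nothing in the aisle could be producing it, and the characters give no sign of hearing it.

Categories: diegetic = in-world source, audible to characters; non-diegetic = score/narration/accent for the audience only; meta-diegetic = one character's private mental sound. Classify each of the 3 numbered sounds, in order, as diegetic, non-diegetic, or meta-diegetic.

(1) nothing in the scene produces it; it's an accent added for the audience → non-diegetic.
(2) is diegetic: spoken by a character present in the story world.
(3) is non-diegetic: nothing in the aisle produces it and the characters don't hear it — pure soundtrack.

non-diegetic, diegetic, non-diegetic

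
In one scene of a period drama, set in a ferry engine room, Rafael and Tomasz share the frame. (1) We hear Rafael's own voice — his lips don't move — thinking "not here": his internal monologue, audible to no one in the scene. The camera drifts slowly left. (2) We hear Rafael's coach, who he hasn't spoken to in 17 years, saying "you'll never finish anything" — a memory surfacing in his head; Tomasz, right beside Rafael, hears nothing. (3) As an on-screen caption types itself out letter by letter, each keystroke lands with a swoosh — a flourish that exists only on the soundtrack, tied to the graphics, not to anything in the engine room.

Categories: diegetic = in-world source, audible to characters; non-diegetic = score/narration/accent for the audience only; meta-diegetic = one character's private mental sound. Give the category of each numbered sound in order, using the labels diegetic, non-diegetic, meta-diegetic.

meta-diegetic, meta-diegetic, non-diegetic

(1) is meta-diegetic: internal monologue — inside Rafael's mind, not spoken into the scene.
(2) is meta-diegetic: the voice is a memory playing only inside Rafael's mind; Tomasz can't hear it.
Sound (3): sound married to a title/caption — outside the diegesis by definition, so non-diegetic.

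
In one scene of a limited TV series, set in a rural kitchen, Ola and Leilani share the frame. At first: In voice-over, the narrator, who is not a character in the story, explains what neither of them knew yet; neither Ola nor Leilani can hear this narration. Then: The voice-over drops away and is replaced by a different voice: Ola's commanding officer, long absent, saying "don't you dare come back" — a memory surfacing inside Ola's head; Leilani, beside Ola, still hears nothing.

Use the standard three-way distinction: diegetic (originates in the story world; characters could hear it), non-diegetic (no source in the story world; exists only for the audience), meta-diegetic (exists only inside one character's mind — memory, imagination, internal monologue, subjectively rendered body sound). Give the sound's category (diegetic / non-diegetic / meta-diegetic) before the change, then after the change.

Before the change: the external narrator addresses only the audience — outside the story world → non-diegetic.
After the change: the replacement voice is a memory inside Ola's mind specifically → meta-diegetic.

non-diegetic, meta-diegetic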